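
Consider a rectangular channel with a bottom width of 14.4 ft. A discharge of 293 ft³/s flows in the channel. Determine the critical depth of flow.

y_c = 2.34 ft

For a rectangular channel, critical depth y_c = (q²/g)^(1/3) where q = Q/b = 293/14.4 = 20.35 ft²/s.
So y_c = (20.35²/32.2)^(1/3) = 2.34 ft.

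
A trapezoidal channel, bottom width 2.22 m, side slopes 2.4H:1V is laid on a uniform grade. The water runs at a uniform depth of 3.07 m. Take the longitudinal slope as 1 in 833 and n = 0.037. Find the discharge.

Q = 38 m³/s

With bottom width b = 2.22 m and side slope z = 2.4: A = (b + zy)y = (2.22 + 2.4×3.07)×3.07 = 29.44 m²; P = b + 2y√(1+z²) = 2.22 + 2×3.07×2.6 = 18.18 m.
Hydraulic radius R = A/P = 29.44/18.18 = 1.619 m.
Manning's equation: Q = (1/n) A R^(2/3) S^(1/2) = (1/0.037) × 29.44 × 1.619^(2/3) × 0.0012^(1/2) = 38 m³/s.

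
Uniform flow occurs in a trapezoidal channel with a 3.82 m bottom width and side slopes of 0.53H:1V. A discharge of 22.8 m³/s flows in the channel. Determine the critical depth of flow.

At critical depth, Q² T / (g A³) = 1, i.e. A³/T = Q²/g = 22.8²/9.81 = 52.99.
At y = 1.61 m: A³/T = 77.07 — high.
At y = 1.19 m: A³/T = 29.24 — low.
At y = 1.43 m: A³/T = 52.58 — matches.

y_c = 1.43 m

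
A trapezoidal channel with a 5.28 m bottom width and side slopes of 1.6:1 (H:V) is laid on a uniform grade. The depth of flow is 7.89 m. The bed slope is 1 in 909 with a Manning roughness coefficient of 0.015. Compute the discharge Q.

Q = 791 m³/s

With bottom width b = 5.28 m and side slope z = 1.6: A = (b + zy)y = (5.28 + 1.6×7.89)×7.89 = 141.3 m²; P = b + 2y√(1+z²) = 5.28 + 2×7.89×1.887 = 35.05 m.
Hydraulic radius R = A/P = 141.3/35.05 = 4.03 m.
Manning's equation: Q = (1/n) A R^(2/3) S^(1/2) = (1/0.015) × 141.3 × 4.03^(2/3) × 0.0011^(1/2) = 791 m³/s.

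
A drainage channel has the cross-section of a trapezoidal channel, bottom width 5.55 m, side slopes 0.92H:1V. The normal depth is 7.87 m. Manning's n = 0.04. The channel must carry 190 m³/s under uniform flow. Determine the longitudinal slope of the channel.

With bottom width b = 5.55 m and side slope z = 0.92: A = (b + zy)y = (5.55 + 0.92×7.87)×7.87 = 100.7 m²; P = b + 2y√(1+z²) = 5.55 + 2×7.87×1.359 = 26.94 m.
Hydraulic radius R = A/P = 100.7/26.94 = 3.737 m.
From Manning's equation, S = [nQ / (1 A R^(2/3))]² = [0.04 × 190 / (1 × 100.7 × 3.737^(2/3))]² = 0.000983.

S = 0.000983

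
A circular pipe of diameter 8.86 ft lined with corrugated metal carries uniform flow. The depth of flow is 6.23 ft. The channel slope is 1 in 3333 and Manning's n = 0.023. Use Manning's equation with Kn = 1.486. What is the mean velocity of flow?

V = 2.13 ft/s

For a circular section of diameter D = 8.86 ft at depth y = 6.23 ft, the central angle is θ = 2 arccos(1 − 2y/D) = 3.978 rad. Then A = (D²/8)(θ − sin θ) = 46.32 ft² and P = Dθ/2 = 17.62 ft.
Hydraulic radius R = A/P = 46.32/17.62 = 2.628 ft.
From Manning's equation, V = (1.486/n) R^(2/3) S^(1/2) = (1.486/0.023) × 2.628^(2/3) × 0.0003^(1/2) = 2.13 ft/s.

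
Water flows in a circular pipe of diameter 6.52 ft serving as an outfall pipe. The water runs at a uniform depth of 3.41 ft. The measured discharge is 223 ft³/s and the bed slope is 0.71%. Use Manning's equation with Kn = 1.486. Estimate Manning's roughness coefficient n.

n = 0.014

For a circular section of diameter D = 6.52 ft at depth y = 3.41 ft, the central angle is θ = 2 arccos(1 − 2y/D) = 3.234 rad. Then A = (D²/8)(θ − sin θ) = 17.67 ft² and P = Dθ/2 = 10.54 ft.
Hydraulic radius R = A/P = 17.67/10.54 = 1.676 ft.
Rearranging Manning's equation: n = (1.486/Q) A R^(2/3) S^(1/2) = (1.486/223) × 17.67 × 1.676^(2/3) × √0.0071 = 0.014.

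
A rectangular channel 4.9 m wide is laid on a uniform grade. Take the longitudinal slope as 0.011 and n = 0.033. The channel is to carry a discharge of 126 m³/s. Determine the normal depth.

Manning's equation rearranged: A R^(2/3) = nQ / (1·√S) = 0.033 × 126 / (√0.011) = 39.64.
Try y = 6.88 m: A R^(2/3) = 50.01 — over.
Try y = 4.45 m: A R^(2/3) = 29.58 — short.
Try y = 5.66 m: A R^(2/3) = 39.66 — close enough.

y_n = 5.66 m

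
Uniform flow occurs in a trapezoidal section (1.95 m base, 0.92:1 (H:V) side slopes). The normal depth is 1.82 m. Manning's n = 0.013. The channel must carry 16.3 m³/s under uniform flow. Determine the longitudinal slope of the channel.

S = 0.00109

With bottom width b = 1.95 m and side slope z = 0.92: A = (b + zy)y = (1.95 + 0.92×1.82)×1.82 = 6.596 m²; P = b + 2y√(1+z²) = 1.95 + 2×1.82×1.359 = 6.896 m.
Hydraulic radius R = A/P = 6.596/6.896 = 0.9565 m.
From Manning's equation, S = [nQ / (1 A R^(2/3))]² = [0.013 × 16.3 / (1 × 6.596 × 0.9565^(2/3))]² = 0.00109.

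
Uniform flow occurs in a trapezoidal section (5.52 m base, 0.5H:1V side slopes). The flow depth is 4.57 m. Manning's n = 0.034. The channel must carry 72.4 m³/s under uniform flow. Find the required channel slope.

S = 0.0016

With bottom width b = 5.52 m and side slope z = 0.5: A = (b + zy)y = (5.52 + 0.5×4.57)×4.57 = 35.67 m²; P = b + 2y√(1+z²) = 5.52 + 2×4.57×1.118 = 15.74 m.
Hydraulic radius R = A/P = 35.67/15.74 = 2.266 m.
From Manning's equation, S = [nQ / (1 A R^(2/3))]² = [0.034 × 72.4 / (1 × 35.67 × 2.266^(2/3))]² = 0.0016.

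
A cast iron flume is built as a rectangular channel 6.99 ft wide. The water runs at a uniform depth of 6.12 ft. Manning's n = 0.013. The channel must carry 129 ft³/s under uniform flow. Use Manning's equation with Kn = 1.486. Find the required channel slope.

S = 0.00024

Flow area A = b·y = 6.99 × 6.12 = 42.78 ft². Wetted perimeter P = b + 2y = 6.99 + 2×6.12 = 19.23 ft.
Hydraulic radius R = A/P = 42.78/19.23 = 2.225 ft.
From Manning's equation, S = [nQ / (1.486 A R^(2/3))]² = [0.013 × 129 / (1.486 × 42.78 × 2.225^(2/3))]² = 0.00024.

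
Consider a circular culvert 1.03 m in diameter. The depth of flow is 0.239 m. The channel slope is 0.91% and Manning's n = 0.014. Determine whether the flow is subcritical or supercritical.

supercritical

For a circular section of diameter D = 1.03 m at depth y = 0.239 m, the central angle is θ = 2 arccos(1 − 2y/D) = 2.01 rad. Then A = (D²/8)(θ − sin θ) = 0.1466 m² and P = Dθ/2 = 1.035 m.
Hydraulic radius R = A/P = 0.1466/1.035 = 0.1416 m.
V = (1/n) R^(2/3) √S = (1/0.014) × 0.1416^(2/3) × √0.0091 = 1.851 m/s. Hydraulic depth D_h = A/T = 0.1466/0.8696 = 0.1686 m.
Froude number Fr = V/√(g·D_h) = 1.851/√(9.81×0.1686) = 1.44, which is greater than 1, so the flow is supercritical.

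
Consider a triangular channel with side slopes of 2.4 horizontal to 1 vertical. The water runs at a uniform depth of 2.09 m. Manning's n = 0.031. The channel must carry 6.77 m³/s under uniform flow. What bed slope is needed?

For a triangular section with side slope z = 2.4: A = zy² = 2.4×2.09² = 10.48 m²; P = 2y√(1+z²) = 2×2.09×2.6 = 10.87 m.
Hydraulic radius R = A/P = 10.48/10.87 = 0.9646 m.
From Manning's equation, S = [nQ / (1 A R^(2/3))]² = [0.031 × 6.77 / (1 × 10.48 × 0.9646^(2/3))]² = 0.00042.

S = 0.00042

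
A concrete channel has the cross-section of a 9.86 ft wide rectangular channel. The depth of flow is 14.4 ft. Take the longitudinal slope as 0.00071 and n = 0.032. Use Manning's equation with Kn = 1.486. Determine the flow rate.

Flow area A = b·y = 9.86 × 14.4 = 142 ft². Wetted perimeter P = b + 2y = 9.86 + 2×14.4 = 38.66 ft.
Hydraulic radius R = A/P = 142/38.66 = 3.673 ft.
Manning's equation: Q = (1.486/n) A R^(2/3) S^(1/2) = (1.486/0.032) × 142 × 3.673^(2/3) × 0.00071^(1/2) = 418 ft³/s.

Q = 418 ft³/s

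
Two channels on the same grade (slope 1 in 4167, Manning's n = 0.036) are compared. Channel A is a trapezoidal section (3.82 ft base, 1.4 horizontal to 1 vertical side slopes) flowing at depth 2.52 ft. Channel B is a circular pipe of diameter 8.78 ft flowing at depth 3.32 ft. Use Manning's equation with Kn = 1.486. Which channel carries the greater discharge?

Channel A: With bottom width b = 3.82 ft and side slope z = 1.4: A = (b + zy)y = (3.82 + 1.4×2.52)×2.52 = 18.52 ft²; P = b + 2y√(1+z²) = 3.82 + 2×2.52×1.72 = 12.49 ft. Hydraulic radius R = A/P = 18.52/12.49 = 1.482 ft. Q_A = (1.486/0.036)·18.52·1.482^(2/3)·√0.00024 = 15.39 ft³/s.
Channel B: For a circular section of diameter D = 8.78 ft at depth y = 3.32 ft, the central angle is θ = 2 arccos(1 − 2y/D) = 2.649 rad. Then A = (D²/8)(θ − sin θ) = 20.97 ft² and P = Dθ/2 = 11.63 ft. Hydraulic radius R = A/P = 20.97/11.63 = 1.803 ft. Q_B = (1.486/0.036)·20.97·1.803^(2/3)·√0.00024 = 19.87 ft³/s.
Q_A = 15.39 ft³/s vs Q_B = 19.87 ft³/s, so channel B carries more.

channel B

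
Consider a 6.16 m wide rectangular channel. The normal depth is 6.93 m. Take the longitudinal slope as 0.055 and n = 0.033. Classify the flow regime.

Flow area A = b·y = 6.16 × 6.93 = 42.69 m². Wetted perimeter P = b + 2y = 6.16 + 2×6.93 = 20.02 m.
Hydraulic radius R = A/P = 42.69/20.02 = 2.132 m.
V = (1/n) R^(2/3) √S = (1/0.033) × 2.132^(2/3) × √0.055 = 11.77 m/s. Hydraulic depth D_h = A/T = 42.69/6.16 = 6.93 m.
Froude number Fr = V/√(g·D_h) = 11.77/√(9.81×6.93) = 1.43, which is greater than 1, so the flow is supercritical.

supercritical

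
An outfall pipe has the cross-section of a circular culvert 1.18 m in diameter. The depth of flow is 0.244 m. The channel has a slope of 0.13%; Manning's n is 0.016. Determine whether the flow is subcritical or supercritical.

subcritical

For a circular section of diameter D = 1.18 m at depth y = 0.244 m, the central angle is θ = 2 arccos(1 − 2y/D) = 1.888 rad. Then A = (D²/8)(θ − sin θ) = 0.1633 m² and P = Dθ/2 = 1.114 m.
Hydraulic radius R = A/P = 0.1633/1.114 = 0.1466 m.
V = (1/n) R^(2/3) √S = (1/0.016) × 0.1466^(2/3) × √0.0013 = 0.6265 m/s. Hydraulic depth D_h = A/T = 0.1633/0.9558 = 0.1709 m.
Froude number Fr = V/√(g·D_h) = 0.6265/√(9.81×0.1709) = 0.484, which is less than 1, so the flow is subcritical.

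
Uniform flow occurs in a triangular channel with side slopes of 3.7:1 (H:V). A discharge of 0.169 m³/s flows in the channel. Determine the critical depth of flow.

At critical depth, Q² T / (g A³) = 1, i.e. A³/T = Q²/g = 0.169²/9.81 = 0.002911.
Trying y = 0.161 m: A³/T = 0.0007405 — too small.
Trying y = 0.246 m: A³/T = 0.006167 — too large.
Trying y = 0.212 m: A³/T = 0.002931 — matches.

y_c = 0.212 m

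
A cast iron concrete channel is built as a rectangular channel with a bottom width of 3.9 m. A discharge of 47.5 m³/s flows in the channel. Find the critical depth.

y_c = 2.47 m

For a rectangular channel, critical depth y_c = (q²/g)^(1/3) where q = Q/b = 47.5/3.9 = 12.18 m²/s.
So y_c = (12.18²/9.81)^(1/3) = 2.47 m.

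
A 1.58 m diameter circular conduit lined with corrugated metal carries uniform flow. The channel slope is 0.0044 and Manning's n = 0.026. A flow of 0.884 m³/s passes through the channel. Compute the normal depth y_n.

Manning's equation rearranged: A R^(2/3) = nQ / (1·√S) = 0.026 × 0.884 / (√0.0044) = 0.3465.
At y = 0.504 m: A R^(2/3) = 0.2326 — too small.
At y = 0.623 m: A R^(2/3) = 0.3465 — close enough.

y_n = 0.623 m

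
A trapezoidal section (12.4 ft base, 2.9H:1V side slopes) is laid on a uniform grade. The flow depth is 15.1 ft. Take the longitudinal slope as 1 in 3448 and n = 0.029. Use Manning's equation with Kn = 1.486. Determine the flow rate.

Q = 2980 ft³/s

With bottom width b = 12.4 ft and side slope z = 2.9: A = (b + zy)y = (12.4 + 2.9×15.1)×15.1 = 848.5 ft²; P = b + 2y√(1+z²) = 12.4 + 2×15.1×3.068 = 105 ft.
Hydraulic radius R = A/P = 848.5/105 = 8.078 ft.
Manning's equation: Q = (1.486/n) A R^(2/3) S^(1/2) = (1.486/0.029) × 848.5 × 8.078^(2/3) × 0.00029^(1/2) = 2980 ft³/s.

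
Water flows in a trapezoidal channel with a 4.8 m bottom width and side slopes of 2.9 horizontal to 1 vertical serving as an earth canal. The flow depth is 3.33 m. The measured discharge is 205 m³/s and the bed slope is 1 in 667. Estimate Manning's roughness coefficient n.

n = 0.014

With bottom width b = 4.8 m and side slope z = 2.9: A = (b + zy)y = (4.8 + 2.9×3.33)×3.33 = 48.14 m²; P = b + 2y√(1+z²) = 4.8 + 2×3.33×3.068 = 25.23 m.
Hydraulic radius R = A/P = 48.14/25.23 = 1.908 m.
Rearranging Manning's equation: n = (1/Q) A R^(2/3) S^(1/2) = (1/205) × 48.14 × 1.908^(2/3) × √0.001499 = 0.014.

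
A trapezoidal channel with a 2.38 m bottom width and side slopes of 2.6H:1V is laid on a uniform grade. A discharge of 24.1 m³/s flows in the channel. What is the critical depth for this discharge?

At critical depth, Q² T / (g A³) = 1, i.e. A³/T = Q²/g = 24.1²/9.81 = 59.21.
Try y = 1.55 m: A³/T = 93.94 — too large.
Try y = 1.38 m: A³/T = 58.46 — ≈ 59.21.

y_c = 1.38 m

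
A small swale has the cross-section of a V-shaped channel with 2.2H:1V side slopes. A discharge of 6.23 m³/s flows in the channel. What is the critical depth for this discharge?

At critical depth, Q² T / (g A³) = 1, i.e. A³/T = Q²/g = 6.23²/9.81 = 3.956.
Trying y = 0.821 m: A³/T = 0.9027 — short.
Trying y = 1.33 m: A³/T = 10.07 — over.
Trying y = 1.1 m: A³/T = 3.897 — ≈ 3.956.

y_c = 1.1 m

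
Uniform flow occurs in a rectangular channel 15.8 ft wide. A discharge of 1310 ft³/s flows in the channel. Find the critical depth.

For a rectangular channel, critical depth y_c = (q²/g)^(1/3) where q = Q/b = 1310/15.8 = 82.91 ft²/s.
So y_c = (82.91²/32.2)^(1/3) = 5.98 ft.

y_c = 5.98 ft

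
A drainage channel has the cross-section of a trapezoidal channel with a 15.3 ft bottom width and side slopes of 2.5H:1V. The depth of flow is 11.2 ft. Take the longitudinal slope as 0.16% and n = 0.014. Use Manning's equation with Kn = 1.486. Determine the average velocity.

With bottom width b = 15.3 ft and side slope z = 2.5: A = (b + zy)y = (15.3 + 2.5×11.2)×11.2 = 485 ft²; P = b + 2y√(1+z²) = 15.3 + 2×11.2×2.693 = 75.61 ft.
Hydraulic radius R = A/P = 485/75.61 = 6.414 ft.
From Manning's equation, V = (1.486/n) R^(2/3) S^(1/2) = (1.486/0.014) × 6.414^(2/3) × 0.0016^(1/2) = 14.7 ft/s.

V = 14.7 ft/s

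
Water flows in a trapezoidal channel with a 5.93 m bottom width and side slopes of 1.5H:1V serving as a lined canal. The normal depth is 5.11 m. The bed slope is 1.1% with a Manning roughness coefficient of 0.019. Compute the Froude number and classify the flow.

With bottom width b = 5.93 m and side slope z = 1.5: A = (b + zy)y = (5.93 + 1.5×5.11)×5.11 = 69.47 m²; P = b + 2y√(1+z²) = 5.93 + 2×5.11×1.803 = 24.35 m.
Hydraulic radius R = A/P = 69.47/24.35 = 2.852 m.
V = (1/n) R^(2/3) √S = (1/0.019) × 2.852^(2/3) × √0.011 = 11.1 m/s. Hydraulic depth D_h = A/T = 69.47/21.26 = 3.268 m.
Froude number Fr = V/√(g·D_h) = 11.1/√(9.81×3.268) = 1.96, which is greater than 1, so the flow is supercritical.

supercritical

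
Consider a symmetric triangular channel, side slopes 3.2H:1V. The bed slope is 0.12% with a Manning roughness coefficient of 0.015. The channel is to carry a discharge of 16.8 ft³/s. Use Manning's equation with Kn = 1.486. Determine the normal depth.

Manning's equation rearranged: A R^(2/3) = nQ / (1.486·√S) = 0.015 × 16.8 / (1.486 × √0.0012) = 4.895.
Try y = 1.72 ft: A R^(2/3) = 8.299 — over.
Try y = 1.41 ft: A R^(2/3) = 4.885 — ≈ 4.895.

y_n = 1.41 ft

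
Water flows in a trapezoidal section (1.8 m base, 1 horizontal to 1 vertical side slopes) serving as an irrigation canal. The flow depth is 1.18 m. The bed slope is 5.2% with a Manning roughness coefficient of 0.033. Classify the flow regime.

supercritical

With bottom width b = 1.8 m and side slope z = 1: A = (b + zy)y = (1.8 + 1×1.18)×1.18 = 3.516 m²; P = b + 2y√(1+z²) = 1.8 + 2×1.18×1.414 = 5.138 m.
Hydraulic radius R = A/P = 3.516/5.138 = 0.6845 m.
V = (1/n) R^(2/3) √S = (1/0.033) × 0.6845^(2/3) × √0.052 = 5.367 m/s. Hydraulic depth D_h = A/T = 3.516/4.16 = 0.8453 m.
Froude number Fr = V/√(g·D_h) = 5.367/√(9.81×0.8453) = 1.86, which is greater than 1, so the flow is supercritical.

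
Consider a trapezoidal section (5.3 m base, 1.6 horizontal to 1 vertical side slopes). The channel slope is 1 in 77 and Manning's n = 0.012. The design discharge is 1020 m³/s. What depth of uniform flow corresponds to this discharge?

Manning's equation rearranged: A R^(2/3) = nQ / (1·√S) = 0.012 × 1020 / (√0.01299) = 107.4.
At y = 3.98 m: A R^(2/3) = 80.57 — short.
At y = 5.46 m: A R^(2/3) = 157.9 — over.
At y = 4.56 m: A R^(2/3) = 107.3 — ≈ 107.4.

y_n = 4.56 m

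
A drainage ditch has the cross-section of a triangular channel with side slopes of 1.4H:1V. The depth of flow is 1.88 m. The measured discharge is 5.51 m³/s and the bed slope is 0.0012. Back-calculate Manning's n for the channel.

For a triangular section with side slope z = 1.4: A = zy² = 1.4×1.88² = 4.948 m²; P = 2y√(1+z²) = 2×1.88×1.72 = 6.469 m.
Hydraulic radius R = A/P = 4.948/6.469 = 0.7649 m.
Rearranging Manning's equation: n = (1/Q) A R^(2/3) S^(1/2) = (1/5.51) × 4.948 × 0.7649^(2/3) × √0.0012 = 0.026.

n = 0.026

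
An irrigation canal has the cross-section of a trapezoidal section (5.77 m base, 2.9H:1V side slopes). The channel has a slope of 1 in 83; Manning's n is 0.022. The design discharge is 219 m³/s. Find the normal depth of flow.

y_n = 2.51 m

Manning's equation rearranged: A R^(2/3) = nQ / (1·√S) = 0.022 × 219 / (√0.01205) = 43.89.
Try y = 1.97 m: A R^(2/3) = 26.49 — short.
Try y = 2.51 m: A R^(2/3) = 43.81 — ≈ 43.89.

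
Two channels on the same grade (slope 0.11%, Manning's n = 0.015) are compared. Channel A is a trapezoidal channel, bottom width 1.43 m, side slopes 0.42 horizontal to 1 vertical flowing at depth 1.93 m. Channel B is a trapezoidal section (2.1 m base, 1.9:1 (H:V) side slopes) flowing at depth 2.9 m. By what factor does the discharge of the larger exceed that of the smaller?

8.02

Channel A: With bottom width b = 1.43 m and side slope z = 0.42: A = (b + zy)y = (1.43 + 0.42×1.93)×1.93 = 4.324 m²; P = b + 2y√(1+z²) = 1.43 + 2×1.93×1.085 = 5.617 m. Hydraulic radius R = A/P = 4.324/5.617 = 0.7699 m. Q_A = (1/0.015)·4.324·0.7699^(2/3)·√0.0011 = 8.032 m³/s.
Channel B: With bottom width b = 2.1 m and side slope z = 1.9: A = (b + zy)y = (2.1 + 1.9×2.9)×2.9 = 22.07 m²; P = b + 2y√(1+z²) = 2.1 + 2×2.9×2.147 = 14.55 m. Hydraulic radius R = A/P = 22.07/14.55 = 1.516 m. Q_B = (1/0.015)·22.07·1.516^(2/3)·√0.0011 = 64.41 m³/s.
The larger discharge is 64.41 m³/s and the smaller is 8.032 m³/s; the ratio is 8.02.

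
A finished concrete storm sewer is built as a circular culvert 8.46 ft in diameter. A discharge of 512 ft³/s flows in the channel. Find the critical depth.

y_c = 5.68 ft

At critical depth, Q² T / (g A³) = 1, i.e. A³/T = Q²/g = 512²/32.2 = 8141.
Try y = 4.81 ft: A³/T = 4287 — low.
Try y = 5.68 ft: A³/T = 8131 — matches.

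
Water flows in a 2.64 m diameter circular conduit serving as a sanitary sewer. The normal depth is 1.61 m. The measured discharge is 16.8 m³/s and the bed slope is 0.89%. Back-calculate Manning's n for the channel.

n = 0.016

For a circular section of diameter D = 2.64 m at depth y = 1.61 m, the central angle is θ = 2 arccos(1 − 2y/D) = 3.585 rad. Then A = (D²/8)(θ − sin θ) = 3.496 m² and P = Dθ/2 = 4.732 m.
Hydraulic radius R = A/P = 3.496/4.732 = 0.7389 m.
Rearranging Manning's equation: n = (1/Q) A R^(2/3) S^(1/2) = (1/16.8) × 3.496 × 0.7389^(2/3) × √0.0089 = 0.016.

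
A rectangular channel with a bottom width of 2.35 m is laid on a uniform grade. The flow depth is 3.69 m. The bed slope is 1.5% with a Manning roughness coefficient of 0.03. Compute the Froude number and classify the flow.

Flow area A = b·y = 2.35 × 3.69 = 8.671 m². Wetted perimeter P = b + 2y = 2.35 + 2×3.69 = 9.73 m.
Hydraulic radius R = A/P = 8.671/9.73 = 0.8912 m.
V = (1/n) R^(2/3) √S = (1/0.03) × 0.8912^(2/3) × √0.015 = 3.781 m/s. Hydraulic depth D_h = A/T = 8.671/2.35 = 3.69 m.
Froude number Fr = V/√(g·D_h) = 3.781/√(9.81×3.69) = 0.628, which is less than 1, so the flow is subcritical.

subcritical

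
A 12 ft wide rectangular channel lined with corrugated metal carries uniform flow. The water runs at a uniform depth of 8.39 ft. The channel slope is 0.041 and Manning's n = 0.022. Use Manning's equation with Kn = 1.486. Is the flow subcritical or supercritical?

Flow area A = b·y = 12 × 8.39 = 100.7 ft². Wetted perimeter P = b + 2y = 12 + 2×8.39 = 28.78 ft.
Hydraulic radius R = A/P = 100.7/28.78 = 3.498 ft.
V = (1.486/n) R^(2/3) √S = (1.486/0.022) × 3.498^(2/3) × √0.041 = 31.52 ft/s. Hydraulic depth D_h = A/T = 100.7/12 = 8.39 ft.
Froude number Fr = V/√(g·D_h) = 31.52/√(32.2×8.39) = 1.92, which is greater than 1, so the flow is supercritical.

supercritical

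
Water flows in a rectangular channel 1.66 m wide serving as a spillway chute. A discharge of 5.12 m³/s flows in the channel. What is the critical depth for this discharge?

For a rectangular channel, critical depth y_c = (q²/g)^(1/3) where q = Q/b = 5.12/1.66 = 3.084 m²/s.
So y_c = (3.084²/9.81)^(1/3) = 0.99 m.

y_c = 0.99 m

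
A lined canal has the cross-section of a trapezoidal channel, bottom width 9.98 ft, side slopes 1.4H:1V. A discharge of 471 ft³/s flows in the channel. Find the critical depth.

y_c = 3.46 ft

At critical depth, Q² T / (g A³) = 1, i.e. A³/T = Q²/g = 471²/32.2 = 6889.
Trying y = 2.91 ft: A³/T = 3773 — low.
Trying y = 4.19 ft: A³/T = 13480 — high.
Trying y = 3.46 ft: A³/T = 6861 — close enough.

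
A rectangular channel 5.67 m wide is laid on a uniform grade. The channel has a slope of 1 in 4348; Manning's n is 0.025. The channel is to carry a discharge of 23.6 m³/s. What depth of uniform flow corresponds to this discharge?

y_n = 4.69 m

Manning's equation rearranged: A R^(2/3) = nQ / (1·√S) = 0.025 × 23.6 / (√0.00023) = 38.9.
At y = 3.79 m: A R^(2/3) = 29.66 — short.
At y = 4.69 m: A R^(2/3) = 38.87 — close enough.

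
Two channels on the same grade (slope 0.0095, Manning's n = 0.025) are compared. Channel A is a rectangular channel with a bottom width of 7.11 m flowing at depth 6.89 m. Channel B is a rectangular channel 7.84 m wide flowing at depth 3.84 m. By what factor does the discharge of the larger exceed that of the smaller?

Channel A: Flow area A = b·y = 7.11 × 6.89 = 48.99 m². Wetted perimeter P = b + 2y = 7.11 + 2×6.89 = 20.89 m. Hydraulic radius R = A/P = 48.99/20.89 = 2.345 m. Q_A = (1/0.025)·48.99·2.345^(2/3)·√0.0095 = 337.1 m³/s.
Channel B: Flow area A = b·y = 7.84 × 3.84 = 30.11 m². Wetted perimeter P = b + 2y = 7.84 + 2×3.84 = 15.52 m. Hydraulic radius R = A/P = 30.11/15.52 = 1.94 m. Q_B = (1/0.025)·30.11·1.94^(2/3)·√0.0095 = 182.6 m³/s.
The larger discharge is 337.1 m³/s and the smaller is 182.6 m³/s; the ratio is 1.85.

1.85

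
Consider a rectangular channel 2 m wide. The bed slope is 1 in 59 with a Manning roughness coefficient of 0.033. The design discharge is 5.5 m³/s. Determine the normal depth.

y_n = 1.08 m

Manning's equation rearranged: A R^(2/3) = nQ / (1·√S) = 0.033 × 5.5 / (√0.01695) = 1.394.
Try y = 0.778 m: A R^(2/3) = 0.8968 — too small.
Try y = 1.27 m: A R^(2/3) = 1.725 — too large.
Try y = 1.08 m: A R^(2/3) = 1.395 — ≈ 1.394.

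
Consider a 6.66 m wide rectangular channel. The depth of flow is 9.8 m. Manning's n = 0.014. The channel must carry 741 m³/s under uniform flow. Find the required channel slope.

S = 0.0075

Flow area A = b·y = 6.66 × 9.8 = 65.27 m². Wetted perimeter P = b + 2y = 6.66 + 2×9.8 = 26.26 m.
Hydraulic radius R = A/P = 65.27/26.26 = 2.485 m.
From Manning's equation, S = [nQ / (1 A R^(2/3))]² = [0.014 × 741 / (1 × 65.27 × 2.485^(2/3))]² = 0.0075.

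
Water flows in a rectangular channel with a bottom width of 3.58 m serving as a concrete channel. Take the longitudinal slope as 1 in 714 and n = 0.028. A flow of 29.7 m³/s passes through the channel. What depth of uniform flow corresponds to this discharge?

Manning's equation rearranged: A R^(2/3) = nQ / (1·√S) = 0.028 × 29.7 / (√0.001401) = 22.22.
Trying y = 6.51 m: A R^(2/3) = 29.22 — high.
Trying y = 3.85 m: A R^(2/3) = 15.75 — low.
Trying y = 5.14 m: A R^(2/3) = 22.23 — close enough.

y_n = 5.14 m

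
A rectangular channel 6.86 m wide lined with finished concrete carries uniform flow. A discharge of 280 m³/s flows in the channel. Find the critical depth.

For a rectangular channel, critical depth y_c = (q²/g)^(1/3) where q = Q/b = 280/6.86 = 40.82 m²/s.
So y_c = (40.82²/9.81)^(1/3) = 5.54 m.

y_c = 5.54 m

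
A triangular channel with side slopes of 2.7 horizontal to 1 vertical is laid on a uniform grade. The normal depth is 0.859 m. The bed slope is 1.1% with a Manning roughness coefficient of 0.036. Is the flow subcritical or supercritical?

subcritical

For a triangular section with side slope z = 2.7: A = zy² = 2.7×0.859² = 1.992 m²; P = 2y√(1+z²) = 2×0.859×2.879 = 4.947 m.
Hydraulic radius R = A/P = 1.992/4.947 = 0.4028 m.
V = (1/n) R^(2/3) √S = (1/0.036) × 0.4028^(2/3) × √0.011 = 1.589 m/s. Hydraulic depth D_h = A/T = 1.992/4.639 = 0.4295 m.
Froude number Fr = V/√(g·D_h) = 1.589/√(9.81×0.4295) = 0.774, which is less than 1, so the flow is subcritical.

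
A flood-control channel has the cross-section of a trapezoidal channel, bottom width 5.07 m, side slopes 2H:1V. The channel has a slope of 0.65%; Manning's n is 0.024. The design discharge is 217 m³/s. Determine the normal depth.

Manning's equation rearranged: A R^(2/3) = nQ / (1·√S) = 0.024 × 217 / (√0.0065) = 64.6.
At y = 4.25 m: A R^(2/3) = 103.2 — over.
At y = 3.42 m: A R^(2/3) = 64.66 — ≈ 64.6.

y_n = 3.42 m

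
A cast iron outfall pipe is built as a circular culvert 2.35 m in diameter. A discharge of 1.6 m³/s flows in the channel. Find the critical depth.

At critical depth, Q² T / (g A³) = 1, i.e. A³/T = Q²/g = 1.6²/9.81 = 0.261.
Try y = 0.413 m: A³/T = 0.07544 — short.
Try y = 0.706 m: A³/T = 0.6119 — over.
Try y = 0.567 m: A³/T = 0.2609 — ≈ 0.261.

y_c = 0.567 m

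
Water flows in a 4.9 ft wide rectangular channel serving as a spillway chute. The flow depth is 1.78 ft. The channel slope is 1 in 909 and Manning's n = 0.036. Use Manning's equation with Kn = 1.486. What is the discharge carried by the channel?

Q = 12.2 ft³/s

Flow area A = b·y = 4.9 × 1.78 = 8.722 ft². Wetted perimeter P = b + 2y = 4.9 + 2×1.78 = 8.46 ft.
Hydraulic radius R = A/P = 8.722/8.46 = 1.031 ft.
Manning's equation: Q = (1.486/n) A R^(2/3) S^(1/2) = (1.486/0.036) × 8.722 × 1.031^(2/3) × 0.0011^(1/2) = 12.2 ft³/s.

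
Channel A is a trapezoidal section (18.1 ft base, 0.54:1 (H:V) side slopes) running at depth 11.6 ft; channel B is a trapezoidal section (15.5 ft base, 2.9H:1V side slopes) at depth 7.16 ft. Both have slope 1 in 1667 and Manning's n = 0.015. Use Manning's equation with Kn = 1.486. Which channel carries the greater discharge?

channel A

Channel A: With bottom width b = 18.1 ft and side slope z = 0.54: A = (b + zy)y = (18.1 + 0.54×11.6)×11.6 = 282.6 ft²; P = b + 2y√(1+z²) = 18.1 + 2×11.6×1.136 = 44.47 ft. Hydraulic radius R = A/P = 282.6/44.47 = 6.356 ft. Q_A = (1.486/0.015)·282.6·6.356^(2/3)·√0.0005999 = 2353 ft³/s.
Channel B: With bottom width b = 15.5 ft and side slope z = 2.9: A = (b + zy)y = (15.5 + 2.9×7.16)×7.16 = 259.7 ft²; P = b + 2y√(1+z²) = 15.5 + 2×7.16×3.068 = 59.43 ft. Hydraulic radius R = A/P = 259.7/59.43 = 4.369 ft. Q_B = (1.486/0.015)·259.7·4.369^(2/3)·√0.0005999 = 1684 ft³/s.
Q_A = 2353 ft³/s vs Q_B = 1684 ft³/s, so channel A carries more.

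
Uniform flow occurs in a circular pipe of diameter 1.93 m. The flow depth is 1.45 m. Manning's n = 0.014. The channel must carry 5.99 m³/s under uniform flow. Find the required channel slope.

S = 0.0026

For a circular section of diameter D = 1.93 m at depth y = 1.45 m, the central angle is θ = 2 arccos(1 − 2y/D) = 4.195 rad. Then A = (D²/8)(θ − sin θ) = 2.358 m² and P = Dθ/2 = 4.048 m.
Hydraulic radius R = A/P = 2.358/4.048 = 0.5825 m.
From Manning's equation, S = [nQ / (1 A R^(2/3))]² = [0.014 × 5.99 / (1 × 2.358 × 0.5825^(2/3))]² = 0.0026.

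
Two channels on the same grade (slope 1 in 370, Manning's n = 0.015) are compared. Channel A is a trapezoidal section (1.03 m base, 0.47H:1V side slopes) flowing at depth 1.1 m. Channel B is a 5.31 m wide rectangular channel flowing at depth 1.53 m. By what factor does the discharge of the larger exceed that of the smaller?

7.51

Channel A: With bottom width b = 1.03 m and side slope z = 0.47: A = (b + zy)y = (1.03 + 0.47×1.1)×1.1 = 1.702 m²; P = b + 2y√(1+z²) = 1.03 + 2×1.1×1.105 = 3.461 m. Hydraulic radius R = A/P = 1.702/3.461 = 0.4917 m. Q_A = (1/0.015)·1.702·0.4917^(2/3)·√0.002703 = 3.674 m³/s.
Channel B: Flow area A = b·y = 5.31 × 1.53 = 8.124 m². Wetted perimeter P = b + 2y = 5.31 + 2×1.53 = 8.37 m. Hydraulic radius R = A/P = 8.124/8.37 = 0.9706 m. Q_B = (1/0.015)·8.124·0.9706^(2/3)·√0.002703 = 27.6 m³/s.
The larger discharge is 27.6 m³/s and the smaller is 3.674 m³/s; the ratio is 7.51.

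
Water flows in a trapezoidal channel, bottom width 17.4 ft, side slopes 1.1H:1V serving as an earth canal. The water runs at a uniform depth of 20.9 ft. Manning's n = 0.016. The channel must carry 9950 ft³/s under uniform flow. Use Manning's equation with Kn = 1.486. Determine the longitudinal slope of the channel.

S = 0.000691

With bottom width b = 17.4 ft and side slope z = 1.1: A = (b + zy)y = (17.4 + 1.1×20.9)×20.9 = 844.2 ft²; P = b + 2y√(1+z²) = 17.4 + 2×20.9×1.487 = 79.54 ft.
Hydraulic radius R = A/P = 844.2/79.54 = 10.61 ft.
From Manning's equation, S = [nQ / (1.486 A R^(2/3))]² = [0.016 × 9950 / (1.486 × 844.2 × 10.61^(2/3))]² = 0.000691.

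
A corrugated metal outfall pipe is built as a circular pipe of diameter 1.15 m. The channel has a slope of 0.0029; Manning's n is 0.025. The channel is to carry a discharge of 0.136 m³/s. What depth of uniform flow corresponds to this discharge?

y_n = 0.29 m

Manning's equation rearranged: A R^(2/3) = nQ / (1·√S) = 0.025 × 0.136 / (√0.0029) = 0.06314.
Trying y = 0.323 m: A R^(2/3) = 0.07795 — high.
Trying y = 0.222 m: A R^(2/3) = 0.03688 — low.
Trying y = 0.29 m: A R^(2/3) = 0.06305 — ≈ 0.06314.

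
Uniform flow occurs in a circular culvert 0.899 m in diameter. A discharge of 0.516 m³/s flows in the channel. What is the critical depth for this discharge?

y_c = 0.419 m

At critical depth, Q² T / (g A³) = 1, i.e. A³/T = Q²/g = 0.516²/9.81 = 0.02714.
Trying y = 0.355 m: A³/T = 0.0144 — low.
Trying y = 0.498 m: A³/T = 0.05259 — high.
Trying y = 0.419 m: A³/T = 0.02719 — close enough.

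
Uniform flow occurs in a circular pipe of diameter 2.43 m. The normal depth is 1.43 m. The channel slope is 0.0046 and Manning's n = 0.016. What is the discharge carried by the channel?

Q = 9.19 m³/s

For a circular section of diameter D = 2.43 m at depth y = 1.43 m, the central angle is θ = 2 arccos(1 − 2y/D) = 3.497 rad. Then A = (D²/8)(θ − sin θ) = 2.839 m² and P = Dθ/2 = 4.249 m.
Hydraulic radius R = A/P = 2.839/4.249 = 0.668 m.
Manning's equation: Q = (1/n) A R^(2/3) S^(1/2) = (1/0.016) × 2.839 × 0.668^(2/3) × 0.0046^(1/2) = 9.19 m³/s.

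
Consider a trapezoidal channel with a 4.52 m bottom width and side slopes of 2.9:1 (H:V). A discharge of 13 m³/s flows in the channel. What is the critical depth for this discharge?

y_c = 0.791 m

At critical depth, Q² T / (g A³) = 1, i.e. A³/T = Q²/g = 13²/9.81 = 17.23.
Trying y = 0.992 m: A³/T = 38.45 — over.
Trying y = 0.58 m: A³/T = 5.904 — short.
Trying y = 0.791 m: A³/T = 17.19 — ≈ 17.23.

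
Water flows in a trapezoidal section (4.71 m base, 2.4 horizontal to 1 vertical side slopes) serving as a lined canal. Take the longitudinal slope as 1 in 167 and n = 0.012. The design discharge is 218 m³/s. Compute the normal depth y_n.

y_n = 2.45 m

Manning's equation rearranged: A R^(2/3) = nQ / (1·√S) = 0.012 × 218 / (√0.005988) = 33.81.
Try y = 1.7 m: A R^(2/3) = 15.95 — short.
Try y = 2.45 m: A R^(2/3) = 33.8 — ≈ 33.81.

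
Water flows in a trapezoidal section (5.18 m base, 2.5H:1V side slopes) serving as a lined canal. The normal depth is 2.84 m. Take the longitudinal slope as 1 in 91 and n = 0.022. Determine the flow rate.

Q = 237 m³/s

With bottom width b = 5.18 m and side slope z = 2.5: A = (b + zy)y = (5.18 + 2.5×2.84)×2.84 = 34.88 m²; P = b + 2y√(1+z²) = 5.18 + 2×2.84×2.693 = 20.47 m.
Hydraulic radius R = A/P = 34.88/20.47 = 1.703 m.
Manning's equation: Q = (1/n) A R^(2/3) S^(1/2) = (1/0.022) × 34.88 × 1.703^(2/3) × 0.01099^(1/2) = 237 m³/s.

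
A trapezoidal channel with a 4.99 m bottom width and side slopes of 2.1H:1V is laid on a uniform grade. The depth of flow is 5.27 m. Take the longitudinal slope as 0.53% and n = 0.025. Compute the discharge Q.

Q = 497 m³/s

With bottom width b = 4.99 m and side slope z = 2.1: A = (b + zy)y = (4.99 + 2.1×5.27)×5.27 = 84.62 m²; P = b + 2y√(1+z²) = 4.99 + 2×5.27×2.326 = 29.51 m.
Hydraulic radius R = A/P = 84.62/29.51 = 2.868 m.
Manning's equation: Q = (1/n) A R^(2/3) S^(1/2) = (1/0.025) × 84.62 × 2.868^(2/3) × 0.0053^(1/2) = 497 m³/s.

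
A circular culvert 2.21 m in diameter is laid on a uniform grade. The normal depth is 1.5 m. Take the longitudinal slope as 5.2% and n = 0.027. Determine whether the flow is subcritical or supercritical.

supercritical

For a circular section of diameter D = 2.21 m at depth y = 1.5 m, the central angle is θ = 2 arccos(1 − 2y/D) = 3.873 rad. Then A = (D²/8)(θ − sin θ) = 2.772 m² and P = Dθ/2 = 4.279 m.
Hydraulic radius R = A/P = 2.772/4.279 = 0.6478 m.
V = (1/n) R^(2/3) √S = (1/0.027) × 0.6478^(2/3) × √0.052 = 6.323 m/s. Hydraulic depth D_h = A/T = 2.772/2.064 = 1.343 m.
Froude number Fr = V/√(g·D_h) = 6.323/√(9.81×1.343) = 1.74, which is greater than 1, so the flow is supercritical.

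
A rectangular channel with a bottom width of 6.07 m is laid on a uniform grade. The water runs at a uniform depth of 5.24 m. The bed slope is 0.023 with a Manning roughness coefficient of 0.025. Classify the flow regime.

Flow area A = b·y = 6.07 × 5.24 = 31.81 m². Wetted perimeter P = b + 2y = 6.07 + 2×5.24 = 16.55 m.
Hydraulic radius R = A/P = 31.81/16.55 = 1.922 m.
V = (1/n) R^(2/3) √S = (1/0.025) × 1.922^(2/3) × √0.023 = 9.377 m/s. Hydraulic depth D_h = A/T = 31.81/6.07 = 5.24 m.
Froude number Fr = V/√(g·D_h) = 9.377/√(9.81×5.24) = 1.31, which is greater than 1, so the flow is supercritical.

supercritical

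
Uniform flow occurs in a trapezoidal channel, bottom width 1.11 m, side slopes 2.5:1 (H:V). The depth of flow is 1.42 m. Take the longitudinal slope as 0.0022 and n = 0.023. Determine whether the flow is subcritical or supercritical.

With bottom width b = 1.11 m and side slope z = 2.5: A = (b + zy)y = (1.11 + 2.5×1.42)×1.42 = 6.617 m²; P = b + 2y√(1+z²) = 1.11 + 2×1.42×2.693 = 8.757 m.
Hydraulic radius R = A/P = 6.617/8.757 = 0.7557 m.
V = (1/n) R^(2/3) √S = (1/0.023) × 0.7557^(2/3) × √0.0022 = 1.692 m/s. Hydraulic depth D_h = A/T = 6.617/8.21 = 0.806 m.
Froude number Fr = V/√(g·D_h) = 1.692/√(9.81×0.806) = 0.602, which is less than 1, so the flow is subcritical.

subcritical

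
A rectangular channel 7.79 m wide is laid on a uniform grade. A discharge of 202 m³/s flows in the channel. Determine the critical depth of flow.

For a rectangular channel, critical depth y_c = (q²/g)^(1/3) where q = Q/b = 202/7.79 = 25.93 m²/s.
So y_c = (25.93²/9.81)^(1/3) = 4.09 m.

y_c = 4.09 m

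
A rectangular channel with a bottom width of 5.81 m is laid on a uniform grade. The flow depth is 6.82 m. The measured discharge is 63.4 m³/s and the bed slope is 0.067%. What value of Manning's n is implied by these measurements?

n = 0.026

Flow area A = b·y = 5.81 × 6.82 = 39.62 m². Wetted perimeter P = b + 2y = 5.81 + 2×6.82 = 19.45 m.
Hydraulic radius R = A/P = 39.62/19.45 = 2.037 m.
Rearranging Manning's equation: n = (1/Q) A R^(2/3) S^(1/2) = (1/63.4) × 39.62 × 2.037^(2/3) × √0.00067 = 0.026.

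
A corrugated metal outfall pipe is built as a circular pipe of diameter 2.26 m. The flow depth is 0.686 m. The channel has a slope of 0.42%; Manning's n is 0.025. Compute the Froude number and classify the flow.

subcritical

For a circular section of diameter D = 2.26 m at depth y = 0.686 m, the central angle is θ = 2 arccos(1 − 2y/D) = 2.334 rad. Then A = (D²/8)(θ − sin θ) = 1.029 m² and P = Dθ/2 = 2.637 m.
Hydraulic radius R = A/P = 1.029/2.637 = 0.3901 m.
V = (1/n) R^(2/3) √S = (1/0.025) × 0.3901^(2/3) × √0.0042 = 1.384 m/s. Hydraulic depth D_h = A/T = 1.029/2.078 = 0.495 m.
Froude number Fr = V/√(g·D_h) = 1.384/√(9.81×0.495) = 0.628, which is less than 1, so the flow is subcritical.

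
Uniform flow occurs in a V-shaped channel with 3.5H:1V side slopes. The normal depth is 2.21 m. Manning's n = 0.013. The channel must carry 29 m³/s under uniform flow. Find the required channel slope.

For a triangular section with side slope z = 3.5: A = zy² = 3.5×2.21² = 17.09 m²; P = 2y√(1+z²) = 2×2.21×3.64 = 16.09 m.
Hydraulic radius R = A/P = 17.09/16.09 = 1.062 m.
From Manning's equation, S = [nQ / (1 A R^(2/3))]² = [0.013 × 29 / (1 × 17.09 × 1.062^(2/3))]² = 0.000449.

S = 0.000449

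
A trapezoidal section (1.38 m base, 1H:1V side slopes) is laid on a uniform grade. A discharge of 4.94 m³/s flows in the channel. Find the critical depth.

y_c = 0.878 m

At critical depth, Q² T / (g A³) = 1, i.e. A³/T = Q²/g = 4.94²/9.81 = 2.488.
At y = 1.01 m: A³/T = 4.137 — high.
At y = 0.682 m: A³/T = 1.014 — low.
At y = 0.878 m: A³/T = 2.485 — matches.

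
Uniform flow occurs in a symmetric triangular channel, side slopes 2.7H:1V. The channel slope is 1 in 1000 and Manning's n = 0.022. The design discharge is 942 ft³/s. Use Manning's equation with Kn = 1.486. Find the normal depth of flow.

Manning's equation rearranged: A R^(2/3) = nQ / (1.486·√S) = 0.022 × 942 / (1.486 × √0.001) = 441.
Try y = 7.27 ft: A R^(2/3) = 323.2 — short.
Try y = 9.71 ft: A R^(2/3) = 699.3 — over.
Try y = 8.17 ft: A R^(2/3) = 441.2 — ≈ 441.

y_n = 8.17 ft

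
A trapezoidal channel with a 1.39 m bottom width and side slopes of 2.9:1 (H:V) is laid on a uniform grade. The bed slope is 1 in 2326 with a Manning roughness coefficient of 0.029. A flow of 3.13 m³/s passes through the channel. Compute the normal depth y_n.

y_n = 1.19 m

Manning's equation rearranged: A R^(2/3) = nQ / (1·√S) = 0.029 × 3.13 / (√0.0004299) = 4.378.
At y = 0.872 m: A R^(2/3) = 2.173 — too small.
At y = 1.5 m: A R^(2/3) = 7.499 — too large.
At y = 1.19 m: A R^(2/3) = 4.38 — close enough.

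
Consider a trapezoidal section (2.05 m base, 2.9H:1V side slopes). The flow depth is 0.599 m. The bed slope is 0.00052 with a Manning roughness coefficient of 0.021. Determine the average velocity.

V = 0.586 m/s

With bottom width b = 2.05 m and side slope z = 2.9: A = (b + zy)y = (2.05 + 2.9×0.599)×0.599 = 2.268 m²; P = b + 2y√(1+z²) = 2.05 + 2×0.599×3.068 = 5.725 m.
Hydraulic radius R = A/P = 2.268/5.725 = 0.3962 m.
From Manning's equation, V = (1/n) R^(2/3) S^(1/2) = (1/0.021) × 0.3962^(2/3) × 0.00052^(1/2) = 0.586 m/s.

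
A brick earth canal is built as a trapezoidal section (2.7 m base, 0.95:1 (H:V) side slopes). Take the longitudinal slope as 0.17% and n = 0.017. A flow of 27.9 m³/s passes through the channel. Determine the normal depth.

y_n = 2.16 m

Manning's equation rearranged: A R^(2/3) = nQ / (1·√S) = 0.017 × 27.9 / (√0.0017) = 11.5.
At y = 2.75 m: A R^(2/3) = 18.46 — too large.
At y = 1.75 m: A R^(2/3) = 7.706 — too small.
At y = 2.16 m: A R^(2/3) = 11.5 — close enough.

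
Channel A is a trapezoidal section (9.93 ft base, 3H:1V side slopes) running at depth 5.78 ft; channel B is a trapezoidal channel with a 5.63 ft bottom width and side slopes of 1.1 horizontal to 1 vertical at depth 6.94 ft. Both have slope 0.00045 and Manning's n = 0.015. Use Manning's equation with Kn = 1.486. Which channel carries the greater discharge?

channel A

Channel A: With bottom width b = 9.93 ft and side slope z = 3: A = (b + zy)y = (9.93 + 3×5.78)×5.78 = 157.6 ft²; P = b + 2y√(1+z²) = 9.93 + 2×5.78×3.162 = 46.49 ft. Hydraulic radius R = A/P = 157.6/46.49 = 3.391 ft. Q_A = (1.486/0.015)·157.6·3.391^(2/3)·√0.00045 = 747.6 ft³/s.
Channel B: With bottom width b = 5.63 ft and side slope z = 1.1: A = (b + zy)y = (5.63 + 1.1×6.94)×6.94 = 92.05 ft²; P = b + 2y√(1+z²) = 5.63 + 2×6.94×1.487 = 26.26 ft. Hydraulic radius R = A/P = 92.05/26.26 = 3.505 ft. Q_B = (1.486/0.015)·92.05·3.505^(2/3)·√0.00045 = 446.4 ft³/s.
Q_A = 747.6 ft³/s vs Q_B = 446.4 ft³/s, so channel A carries more.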